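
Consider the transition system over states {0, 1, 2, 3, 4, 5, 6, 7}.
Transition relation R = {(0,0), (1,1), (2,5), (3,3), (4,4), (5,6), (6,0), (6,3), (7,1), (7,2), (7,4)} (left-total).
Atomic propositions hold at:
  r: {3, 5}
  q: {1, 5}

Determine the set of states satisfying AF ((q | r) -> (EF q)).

Sat(q | r) = {1, 3, 5}
EF q: least fixpoint, start Z0 = {1, 5}, add states with some successor in Z. Z1 = {1, 2, 5, 7}; fixed.
Sat(EF q) = {1, 2, 5, 7}
Sat((q | r) -> (EF q)) = {0, 1, 2, 4, 5, 6, 7}
AF ((q | r) -> (EF q)): least fixpoint, start Z0 = {0, 1, 2, 4, 5, 6, 7}, add states with every successor in Z. Already a fixed point.
Sat(AF ((q | r) -> (EF q))) = {0, 1, 2, 4, 5, 6, 7}

{0, 1, 2, 4, 5, 6, 7}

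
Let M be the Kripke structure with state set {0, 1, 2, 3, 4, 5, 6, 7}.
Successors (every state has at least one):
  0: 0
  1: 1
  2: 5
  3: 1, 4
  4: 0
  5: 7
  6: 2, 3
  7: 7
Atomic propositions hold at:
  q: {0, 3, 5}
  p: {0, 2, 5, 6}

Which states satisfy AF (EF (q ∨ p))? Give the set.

{0, 2, 3, 4, 5, 6}

Sat(q ∨ p) = {0, 2, 3, 5, 6}
EF (q ∨ p): least fixpoint, start Z0 = {0, 2, 3, 5, 6}, add states with some successor in Z. Z1 = {0, 2, 3, 4, 5, 6}; fixed.
Sat(EF (q ∨ p)) = {0, 2, 3, 4, 5, 6}
AF (EF (q ∨ p)): least fixpoint, start Z0 = {0, 2, 3, 4, 5, 6}, add states with every successor in Z. Already a fixed point.
Sat(AF (EF (q ∨ p))) = {0, 2, 3, 4, 5, 6}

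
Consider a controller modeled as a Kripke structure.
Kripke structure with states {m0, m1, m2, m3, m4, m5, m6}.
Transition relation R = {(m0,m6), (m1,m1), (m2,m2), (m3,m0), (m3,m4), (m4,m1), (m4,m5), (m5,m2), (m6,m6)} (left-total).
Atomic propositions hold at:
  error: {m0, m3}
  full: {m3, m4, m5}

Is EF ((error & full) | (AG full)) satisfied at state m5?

Sat(error & full) = {m3}
AG full: greatest fixpoint, start Z0 = {m3, m4, m5}, keep only states in Sat with every successor in Z. Z1 = ∅; fixed.
Sat(AG full) = ∅
Sat((error & full) | (AG full)) = {m3}
EF ((error & full) | (AG full)): least fixpoint, start Z0 = {m3}, add states with some successor in Z. Already a fixed point.
Sat(EF ((error & full) | (AG full))) = {m3}
m5 ∉ Sat(EF ((error & full) | (AG full))) = {m3}, so the formula does not hold at m5.

No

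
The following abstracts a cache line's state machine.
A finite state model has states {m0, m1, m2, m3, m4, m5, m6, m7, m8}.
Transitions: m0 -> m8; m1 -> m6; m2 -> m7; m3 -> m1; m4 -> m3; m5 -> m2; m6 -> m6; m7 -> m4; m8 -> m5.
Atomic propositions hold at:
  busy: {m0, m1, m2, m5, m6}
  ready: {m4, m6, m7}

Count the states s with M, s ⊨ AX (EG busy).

EG busy: greatest fixpoint, start Z0 = {m0, m1, m2, m5, m6}, keep only states in Sat with some successor in Z. Z1 = {m1, m5, m6}; Z2 = {m1, m6}; fixed.
Sat(EG busy) = {m1, m6}
Sat(AX (EG busy)) = {s : every successor in {m1, m6}} = {m1, m3, m6}
|Sat(AX (EG busy))| = |{m1, m3, m6}| = 3.

3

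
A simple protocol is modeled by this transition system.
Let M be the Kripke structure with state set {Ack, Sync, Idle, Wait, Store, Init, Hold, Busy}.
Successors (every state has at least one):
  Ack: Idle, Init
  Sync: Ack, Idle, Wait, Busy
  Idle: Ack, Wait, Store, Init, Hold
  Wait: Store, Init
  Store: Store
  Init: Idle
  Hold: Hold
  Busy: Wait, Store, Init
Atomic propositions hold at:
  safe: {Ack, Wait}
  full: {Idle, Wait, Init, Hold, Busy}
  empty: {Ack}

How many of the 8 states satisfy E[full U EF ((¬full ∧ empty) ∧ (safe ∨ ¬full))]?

Sat(¬full) = {Ack, Sync, Store}
Sat(¬full ∧ empty) = {Ack}
Sat(safe ∨ ¬full) = {Ack, Sync, Wait, Store}
Sat((¬full ∧ empty) ∧ (safe ∨ ¬full)) = {Ack}
EF ((¬full ∧ empty) ∧ (safe ∨ ¬full)): least fixpoint, start Z0 = {Ack}, add states with some successor in Z. Z1 = {Ack, Sync, Idle}; Z2 = {Ack, Sync, Idle, Init}; Z3 = {Ack, Sync, Idle, Wait, Init, Busy}; fixed.
Sat(EF ((¬full ∧ empty) ∧ (safe ∨ ¬full))) = {Ack, Sync, Idle, Wait, Init, Busy}
E[full U EF ((¬full ∧ empty) ∧ (safe ∨ ¬full))]: least fixpoint, start Z0 = Sat(EF ((¬full ∧ empty) ∧ (safe ∨ ¬full))) = {Ack, Sync, Idle, Wait, Init, Busy}, add states in Sat(full) with some successor in Z. Already a fixed point.
Sat(E[full U EF ((¬full ∧ empty) ∧ (safe ∨ ¬full))]) = {Ack, Sync, Idle, Wait, Init, Busy}
|Sat(E[full U EF ((¬full ∧ empty) ∧ (safe ∨ ¬full))])| = |{Ack, Sync, Idle, Wait, Init, Busy}| = 6.

6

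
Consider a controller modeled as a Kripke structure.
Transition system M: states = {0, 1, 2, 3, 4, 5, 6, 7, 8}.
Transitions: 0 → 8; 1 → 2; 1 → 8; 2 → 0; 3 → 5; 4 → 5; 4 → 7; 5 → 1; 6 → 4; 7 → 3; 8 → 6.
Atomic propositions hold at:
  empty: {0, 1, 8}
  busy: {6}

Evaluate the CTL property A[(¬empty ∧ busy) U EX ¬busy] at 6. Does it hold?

Sat(¬empty) = {2, 3, 4, 5, 6, 7}
Sat(¬empty ∧ busy) = {6}
Sat(¬busy) = {0, 1, 2, 3, 4, 5, 7, 8}
Sat(EX ¬busy) = {s : some successor in {0, 1, 2, 3, 4, 5, 7, 8}} = {0, 1, 2, 3, 4, 5, 6, 7}
A[(¬empty ∧ busy) U EX ¬busy]: least fixpoint, start Z0 = Sat(EX ¬busy) = {0, 1, 2, 3, 4, 5, 6, 7}, add states in Sat(¬empty ∧ busy) with every successor in Z. Already a fixed point.
Sat(A[(¬empty ∧ busy) U EX ¬busy]) = {0, 1, 2, 3, 4, 5, 6, 7}
6 ∈ Sat(A[(¬empty ∧ busy) U EX ¬busy]) = {0, 1, 2, 3, 4, 5, 6, 7}, so the formula holds at 6.

Yes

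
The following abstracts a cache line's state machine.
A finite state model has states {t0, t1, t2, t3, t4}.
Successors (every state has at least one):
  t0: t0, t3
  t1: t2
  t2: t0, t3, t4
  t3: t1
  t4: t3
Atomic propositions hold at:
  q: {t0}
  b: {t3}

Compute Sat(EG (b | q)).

{t0}

Sat(b | q) = {t0, t3}
EG (b | q): greatest fixpoint, start Z0 = {t0, t3}, keep only states in Sat with some successor in Z. Z1 = {t0}; fixed.
Sat(EG (b | q)) = {t0}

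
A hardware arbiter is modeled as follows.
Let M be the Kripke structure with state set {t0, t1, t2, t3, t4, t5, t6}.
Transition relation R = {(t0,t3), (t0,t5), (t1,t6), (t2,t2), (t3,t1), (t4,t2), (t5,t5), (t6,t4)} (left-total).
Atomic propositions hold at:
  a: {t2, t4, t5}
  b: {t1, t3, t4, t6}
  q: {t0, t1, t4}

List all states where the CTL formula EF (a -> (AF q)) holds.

{t0, t1, t3, t4, t6}

AF q: least fixpoint, start Z0 = {t0, t1, t4}, add states with every successor in Z. Z1 = {t0, t1, t3, t4, t6}; fixed.
Sat(AF q) = {t0, t1, t3, t4, t6}
Sat(a -> (AF q)) = {t0, t1, t3, t4, t6}
EF (a -> (AF q)): least fixpoint, start Z0 = {t0, t1, t3, t4, t6}, add states with some successor in Z. Already a fixed point.
Sat(EF (a -> (AF q))) = {t0, t1, t3, t4, t6}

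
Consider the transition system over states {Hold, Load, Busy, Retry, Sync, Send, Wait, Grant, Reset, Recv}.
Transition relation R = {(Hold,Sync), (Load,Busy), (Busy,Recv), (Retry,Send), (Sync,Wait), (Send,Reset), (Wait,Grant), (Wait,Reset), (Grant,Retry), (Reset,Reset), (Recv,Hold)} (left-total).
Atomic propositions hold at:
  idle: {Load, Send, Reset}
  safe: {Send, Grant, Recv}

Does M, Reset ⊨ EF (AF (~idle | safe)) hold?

No

Sat(~idle) = {Hold, Busy, Retry, Sync, Wait, Grant, Recv}
Sat(~idle | safe) = {Hold, Busy, Retry, Sync, Send, Wait, Grant, Recv}
AF (~idle | safe): least fixpoint, start Z0 = {Hold, Busy, Retry, Sync, Send, Wait, Grant, Recv}, add states with every successor in Z. Z1 = {Hold, Load, Busy, Retry, Sync, Send, Wait, Grant, Recv}; fixed.
Sat(AF (~idle | safe)) = {Hold, Load, Busy, Retry, Sync, Send, Wait, Grant, Recv}
EF (AF (~idle | safe)): least fixpoint, start Z0 = {Hold, Load, Busy, Retry, Sync, Send, Wait, Grant, Recv}, add states with some successor in Z. Already a fixed point.
Sat(EF (AF (~idle | safe))) = {Hold, Load, Busy, Retry, Sync, Send, Wait, Grant, Recv}
Reset ∉ Sat(EF (AF (~idle | safe))) = {Hold, Load, Busy, Retry, Sync, Send, Wait, Grant, Recv}, so the formula does not hold at Reset.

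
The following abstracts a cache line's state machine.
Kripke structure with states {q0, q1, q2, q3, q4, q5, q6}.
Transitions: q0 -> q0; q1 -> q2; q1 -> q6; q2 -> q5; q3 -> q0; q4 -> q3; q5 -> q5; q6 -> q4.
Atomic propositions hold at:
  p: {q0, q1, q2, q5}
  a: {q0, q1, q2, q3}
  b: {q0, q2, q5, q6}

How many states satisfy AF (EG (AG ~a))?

Sat(~a) = {q4, q5, q6}
AG ~a: greatest fixpoint, start Z0 = {q4, q5, q6}, keep only states in Sat with every successor in Z. Z1 = {q5, q6}; Z2 = {q5}; fixed.
Sat(AG ~a) = {q5}
EG (AG ~a): greatest fixpoint, start Z0 = {q5}, keep only states in Sat with some successor in Z. Already a fixed point.
Sat(EG (AG ~a)) = {q5}
AF (EG (AG ~a)): least fixpoint, start Z0 = {q5}, add states with every successor in Z. Z1 = {q2, q5}; fixed.
Sat(AF (EG (AG ~a))) = {q2, q5}
|Sat(AF (EG (AG ~a)))| = |{q2, q5}| = 2.

2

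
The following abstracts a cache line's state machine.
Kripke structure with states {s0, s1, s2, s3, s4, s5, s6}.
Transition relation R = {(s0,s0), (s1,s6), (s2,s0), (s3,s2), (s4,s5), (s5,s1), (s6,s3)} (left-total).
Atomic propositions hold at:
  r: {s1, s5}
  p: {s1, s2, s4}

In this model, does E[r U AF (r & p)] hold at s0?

Sat(r & p) = {s1}
AF (r & p): least fixpoint, start Z0 = {s1}, add states with every successor in Z. Z1 = {s1, s5}; Z2 = {s1, s4, s5}; fixed.
Sat(AF (r & p)) = {s1, s4, s5}
E[r U AF (r & p)]: least fixpoint, start Z0 = Sat(AF (r & p)) = {s1, s4, s5}, add states in Sat(r) with some successor in Z. Already a fixed point.
Sat(E[r U AF (r & p)]) = {s1, s4, s5}
s0 ∉ Sat(E[r U AF (r & p)]) = {s1, s4, s5}, so the formula does not hold at s0.

No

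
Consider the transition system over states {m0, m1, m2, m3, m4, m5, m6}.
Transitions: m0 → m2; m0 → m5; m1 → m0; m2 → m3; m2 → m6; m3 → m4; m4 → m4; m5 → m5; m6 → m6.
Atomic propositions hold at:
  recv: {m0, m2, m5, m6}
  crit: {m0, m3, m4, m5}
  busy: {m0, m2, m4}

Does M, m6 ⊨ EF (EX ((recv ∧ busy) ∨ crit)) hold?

No

Sat(recv ∧ busy) = {m0, m2}
Sat((recv ∧ busy) ∨ crit) = {m0, m2, m3, m4, m5}
Sat(EX ((recv ∧ busy) ∨ crit)) = {s : some successor in {m0, m2, m3, m4, m5}} = {m0, m1, m2, m3, m4, m5}
EF (EX ((recv ∧ busy) ∨ crit)): least fixpoint, start Z0 = {m0, m1, m2, m3, m4, m5}, add states with some successor in Z. Already a fixed point.
Sat(EF (EX ((recv ∧ busy) ∨ crit))) = {m0, m1, m2, m3, m4, m5}
m6 ∉ Sat(EF (EX ((recv ∧ busy) ∨ crit))) = {m0, m1, m2, m3, m4, m5}, so the formula does not hold at m6.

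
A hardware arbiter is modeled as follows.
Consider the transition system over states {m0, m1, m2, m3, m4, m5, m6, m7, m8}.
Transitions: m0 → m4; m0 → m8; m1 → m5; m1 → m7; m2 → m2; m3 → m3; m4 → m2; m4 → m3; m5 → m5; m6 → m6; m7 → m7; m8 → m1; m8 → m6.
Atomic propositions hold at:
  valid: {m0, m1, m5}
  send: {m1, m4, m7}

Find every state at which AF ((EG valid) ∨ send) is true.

EG valid: greatest fixpoint, start Z0 = {m0, m1, m5}, keep only states in Sat with some successor in Z. Z1 = {m1, m5}; fixed.
Sat(EG valid) = {m1, m5}
Sat((EG valid) ∨ send) = {m1, m4, m5, m7}
AF ((EG valid) ∨ send): least fixpoint, start Z0 = {m1, m4, m5, m7}, add states with every successor in Z. Already a fixed point.
Sat(AF ((EG valid) ∨ send)) = {m1, m4, m5, m7}

{m1, m4, m5, m7}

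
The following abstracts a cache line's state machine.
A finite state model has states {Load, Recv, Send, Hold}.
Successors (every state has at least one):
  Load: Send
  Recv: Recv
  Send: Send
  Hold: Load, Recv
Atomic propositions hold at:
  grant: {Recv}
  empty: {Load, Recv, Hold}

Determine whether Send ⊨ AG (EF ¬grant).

Yes

Sat(¬grant) = {Load, Send, Hold}
EF ¬grant: least fixpoint, start Z0 = {Load, Send, Hold}, add states with some successor in Z. Already a fixed point.
Sat(EF ¬grant) = {Load, Send, Hold}
AG (EF ¬grant): greatest fixpoint, start Z0 = {Load, Send, Hold}, keep only states in Sat with every successor in Z. Z1 = {Load, Send}; fixed.
Sat(AG (EF ¬grant)) = {Load, Send}
Send ∈ Sat(AG (EF ¬grant)) = {Load, Send}, so the formula holds at Send.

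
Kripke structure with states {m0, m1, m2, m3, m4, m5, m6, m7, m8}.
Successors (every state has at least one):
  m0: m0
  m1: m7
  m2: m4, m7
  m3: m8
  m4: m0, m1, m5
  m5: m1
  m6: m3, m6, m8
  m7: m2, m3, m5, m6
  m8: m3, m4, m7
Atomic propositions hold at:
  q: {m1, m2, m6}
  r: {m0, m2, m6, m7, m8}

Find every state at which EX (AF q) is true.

{m4, m5, m6, m7}

AF q: least fixpoint, start Z0 = {m1, m2, m6}, add states with every successor in Z. Z1 = {m1, m2, m5, m6}; fixed.
Sat(AF q) = {m1, m2, m5, m6}
Sat(EX (AF q)) = {s : some successor in {m1, m2, m5, m6}} = {m4, m5, m6, m7}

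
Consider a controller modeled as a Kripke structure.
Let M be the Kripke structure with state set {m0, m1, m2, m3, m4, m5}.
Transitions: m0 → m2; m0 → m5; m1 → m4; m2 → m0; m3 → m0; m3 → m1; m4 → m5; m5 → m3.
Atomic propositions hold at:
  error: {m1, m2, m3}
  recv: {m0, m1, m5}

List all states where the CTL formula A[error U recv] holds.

A[error U recv]: least fixpoint, start Z0 = Sat(recv) = {m0, m1, m5}, add states in Sat(error) with every successor in Z. Z1 = {m0, m1, m2, m3, m5}; fixed.
Sat(A[error U recv]) = {m0, m1, m2, m3, m5}

{m0, m1, m2, m3, m5}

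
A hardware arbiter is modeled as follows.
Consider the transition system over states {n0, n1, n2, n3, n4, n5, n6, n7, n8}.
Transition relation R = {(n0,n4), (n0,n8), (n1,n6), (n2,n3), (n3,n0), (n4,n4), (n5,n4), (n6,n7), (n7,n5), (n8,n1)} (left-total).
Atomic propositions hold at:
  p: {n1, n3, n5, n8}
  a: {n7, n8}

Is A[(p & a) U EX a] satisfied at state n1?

No

Sat(p & a) = {n8}
Sat(EX a) = {s : some successor in {n7, n8}} = {n0, n6}
A[(p & a) U EX a]: least fixpoint, start Z0 = Sat(EX a) = {n0, n6}, add states in Sat(p & a) with every successor in Z. Already a fixed point.
Sat(A[(p & a) U EX a]) = {n0, n6}
n1 ∉ Sat(A[(p & a) U EX a]) = {n0, n6}, so the formula does not hold at n1.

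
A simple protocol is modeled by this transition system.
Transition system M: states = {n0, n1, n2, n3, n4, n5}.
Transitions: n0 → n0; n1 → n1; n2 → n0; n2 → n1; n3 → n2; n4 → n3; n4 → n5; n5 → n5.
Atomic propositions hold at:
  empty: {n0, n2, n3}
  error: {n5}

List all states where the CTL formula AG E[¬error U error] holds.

{n5}

Sat(¬error) = {n0, n1, n2, n3, n4}
E[¬error U error]: least fixpoint, start Z0 = Sat(error) = {n5}, add states in Sat(¬error) with some successor in Z. Z1 = {n4, n5}; fixed.
Sat(E[¬error U error]) = {n4, n5}
AG E[¬error U error]: greatest fixpoint, start Z0 = {n4, n5}, keep only states in Sat with every successor in Z. Z1 = {n5}; fixed.
Sat(AG E[¬error U error]) = {n5}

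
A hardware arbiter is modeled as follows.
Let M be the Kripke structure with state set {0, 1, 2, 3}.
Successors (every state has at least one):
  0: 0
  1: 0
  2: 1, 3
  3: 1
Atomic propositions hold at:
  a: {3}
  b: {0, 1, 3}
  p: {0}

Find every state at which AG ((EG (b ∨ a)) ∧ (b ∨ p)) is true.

Sat(b ∨ a) = {0, 1, 3}
EG (b ∨ a): greatest fixpoint, start Z0 = {0, 1, 3}, keep only states in Sat with some successor in Z. Already a fixed point.
Sat(EG (b ∨ a)) = {0, 1, 3}
Sat(b ∨ p) = {0, 1, 3}
Sat((EG (b ∨ a)) ∧ (b ∨ p)) = {0, 1, 3}
AG ((EG (b ∨ a)) ∧ (b ∨ p)): greatest fixpoint, start Z0 = {0, 1, 3}, keep only states in Sat with every successor in Z. Already a fixed point.
Sat(AG ((EG (b ∨ a)) ∧ (b ∨ p))) = {0, 1, 3}

{0, 1, 3}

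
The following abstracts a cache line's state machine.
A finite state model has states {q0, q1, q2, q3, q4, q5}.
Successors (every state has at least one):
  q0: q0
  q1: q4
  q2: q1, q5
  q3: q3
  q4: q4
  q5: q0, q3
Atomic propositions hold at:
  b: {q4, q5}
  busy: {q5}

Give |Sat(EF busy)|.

2

EF busy: least fixpoint, start Z0 = {q5}, add states with some successor in Z. Z1 = {q2, q5}; fixed.
Sat(EF busy) = {q2, q5}
|Sat(EF busy)| = |{q2, q5}| = 2.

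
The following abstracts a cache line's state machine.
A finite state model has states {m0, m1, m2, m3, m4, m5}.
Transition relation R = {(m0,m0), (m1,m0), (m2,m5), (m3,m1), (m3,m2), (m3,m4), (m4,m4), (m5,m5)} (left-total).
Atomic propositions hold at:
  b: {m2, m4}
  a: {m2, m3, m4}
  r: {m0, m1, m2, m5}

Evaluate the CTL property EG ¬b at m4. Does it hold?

No

Sat(¬b) = {m0, m1, m3, m5}
EG ¬b: greatest fixpoint, start Z0 = {m0, m1, m3, m5}, keep only states in Sat with some successor in Z. Already a fixed point.
Sat(EG ¬b) = {m0, m1, m3, m5}
m4 ∉ Sat(EG ¬b) = {m0, m1, m3, m5}, so the formula does not hold at m4.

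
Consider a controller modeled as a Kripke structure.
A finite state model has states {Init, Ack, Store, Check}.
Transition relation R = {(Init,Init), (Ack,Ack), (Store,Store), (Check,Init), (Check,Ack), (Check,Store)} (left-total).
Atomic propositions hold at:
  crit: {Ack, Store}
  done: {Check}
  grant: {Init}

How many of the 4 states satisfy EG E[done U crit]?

3

E[done U crit]: least fixpoint, start Z0 = Sat(crit) = {Ack, Store}, add states in Sat(done) with some successor in Z. Z1 = {Ack, Store, Check}; fixed.
Sat(E[done U crit]) = {Ack, Store, Check}
EG E[done U crit]: greatest fixpoint, start Z0 = {Ack, Store, Check}, keep only states in Sat with some successor in Z. Already a fixed point.
Sat(EG E[done U crit]) = {Ack, Store, Check}
|Sat(EG E[done U crit])| = |{Ack, Store, Check}| = 3.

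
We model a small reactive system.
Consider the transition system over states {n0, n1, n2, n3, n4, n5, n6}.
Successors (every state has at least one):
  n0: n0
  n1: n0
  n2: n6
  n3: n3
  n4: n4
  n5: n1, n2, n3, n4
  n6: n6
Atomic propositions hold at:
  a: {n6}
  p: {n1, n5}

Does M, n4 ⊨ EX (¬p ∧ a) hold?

No

Sat(¬p) = {n0, n2, n3, n4, n6}
Sat(¬p ∧ a) = {n6}
Sat(EX (¬p ∧ a)) = {s : some successor in {n6}} = {n2, n6}
n4 ∉ Sat(EX (¬p ∧ a)) = {n2, n6}, so the formula does not hold at n4.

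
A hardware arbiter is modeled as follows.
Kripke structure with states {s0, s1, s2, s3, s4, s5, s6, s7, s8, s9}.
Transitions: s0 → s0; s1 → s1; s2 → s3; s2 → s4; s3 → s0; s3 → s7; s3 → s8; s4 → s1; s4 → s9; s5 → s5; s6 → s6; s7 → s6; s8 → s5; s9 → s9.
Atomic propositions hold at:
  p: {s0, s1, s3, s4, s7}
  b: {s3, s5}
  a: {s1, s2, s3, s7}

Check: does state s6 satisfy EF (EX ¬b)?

Sat(¬b) = {s0, s1, s2, s4, s6, s7, s8, s9}
Sat(EX ¬b) = {s : some successor in {s0, s1, s2, s4, s6, s7, s8, s9}} = {s0, s1, s2, s3, s4, s6, s7, s9}
EF (EX ¬b): least fixpoint, start Z0 = {s0, s1, s2, s3, s4, s6, s7, s9}, add states with some successor in Z. Already a fixed point.
Sat(EF (EX ¬b)) = {s0, s1, s2, s3, s4, s6, s7, s9}
s6 ∈ Sat(EF (EX ¬b)) = {s0, s1, s2, s3, s4, s6, s7, s9}, so the formula holds at s6.

Yes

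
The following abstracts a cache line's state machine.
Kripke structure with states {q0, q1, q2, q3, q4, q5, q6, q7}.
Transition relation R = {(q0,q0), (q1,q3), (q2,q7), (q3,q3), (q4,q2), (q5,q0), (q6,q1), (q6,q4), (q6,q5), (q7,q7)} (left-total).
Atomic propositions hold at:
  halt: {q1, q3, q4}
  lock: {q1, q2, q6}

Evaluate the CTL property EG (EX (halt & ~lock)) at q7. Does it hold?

No

Sat(~lock) = {q0, q3, q4, q5, q7}
Sat(halt & ~lock) = {q3, q4}
Sat(EX (halt & ~lock)) = {s : some successor in {q3, q4}} = {q1, q3, q6}
EG (EX (halt & ~lock)): greatest fixpoint, start Z0 = {q1, q3, q6}, keep only states in Sat with some successor in Z. Already a fixed point.
Sat(EG (EX (halt & ~lock))) = {q1, q3, q6}
q7 ∉ Sat(EG (EX (halt & ~lock))) = {q1, q3, q6}, so the formula does not hold at q7.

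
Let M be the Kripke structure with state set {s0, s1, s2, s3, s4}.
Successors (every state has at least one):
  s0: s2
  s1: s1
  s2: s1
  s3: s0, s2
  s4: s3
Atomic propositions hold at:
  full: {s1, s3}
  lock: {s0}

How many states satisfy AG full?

AG full: greatest fixpoint, start Z0 = {s1, s3}, keep only states in Sat with every successor in Z. Z1 = {s1}; fixed.
Sat(AG full) = {s1}
|Sat(AG full)| = |{s1}| = 1.

1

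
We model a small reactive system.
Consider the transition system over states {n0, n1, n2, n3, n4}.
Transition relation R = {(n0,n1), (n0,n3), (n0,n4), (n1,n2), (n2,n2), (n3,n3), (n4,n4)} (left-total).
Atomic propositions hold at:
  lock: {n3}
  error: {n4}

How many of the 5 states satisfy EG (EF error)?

EF error: least fixpoint, start Z0 = {n4}, add states with some successor in Z. Z1 = {n0, n4}; fixed.
Sat(EF error) = {n0, n4}
EG (EF error): greatest fixpoint, start Z0 = {n0, n4}, keep only states in Sat with some successor in Z. Already a fixed point.
Sat(EG (EF error)) = {n0, n4}
|Sat(EG (EF error))| = |{n0, n4}| = 2.

2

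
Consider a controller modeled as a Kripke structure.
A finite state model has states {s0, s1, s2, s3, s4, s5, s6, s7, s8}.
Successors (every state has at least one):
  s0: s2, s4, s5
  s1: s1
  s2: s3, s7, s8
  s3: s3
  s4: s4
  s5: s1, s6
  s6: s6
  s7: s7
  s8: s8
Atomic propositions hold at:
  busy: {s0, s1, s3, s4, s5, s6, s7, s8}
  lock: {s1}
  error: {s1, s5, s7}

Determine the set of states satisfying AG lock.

AG lock: greatest fixpoint, start Z0 = {s1}, keep only states in Sat with every successor in Z. Already a fixed point.
Sat(AG lock) = {s1}

{s1}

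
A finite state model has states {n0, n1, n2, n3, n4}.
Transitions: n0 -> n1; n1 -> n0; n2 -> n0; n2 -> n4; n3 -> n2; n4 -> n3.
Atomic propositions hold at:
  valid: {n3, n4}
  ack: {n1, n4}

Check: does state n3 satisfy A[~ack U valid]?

Sat(~ack) = {n0, n2, n3}
A[~ack U valid]: least fixpoint, start Z0 = Sat(valid) = {n3, n4}, add states in Sat(~ack) with every successor in Z. Already a fixed point.
Sat(A[~ack U valid]) = {n3, n4}
n3 ∈ Sat(A[~ack U valid]) = {n3, n4}, so the formula holds at n3.

Yes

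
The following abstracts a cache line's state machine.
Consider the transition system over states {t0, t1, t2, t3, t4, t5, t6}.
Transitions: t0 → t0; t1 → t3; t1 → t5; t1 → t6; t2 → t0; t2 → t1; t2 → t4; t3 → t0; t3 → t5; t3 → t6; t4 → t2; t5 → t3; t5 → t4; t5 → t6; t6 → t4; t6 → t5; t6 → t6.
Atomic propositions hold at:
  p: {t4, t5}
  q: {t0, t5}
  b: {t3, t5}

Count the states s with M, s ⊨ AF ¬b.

5

Sat(¬b) = {t0, t1, t2, t4, t6}
AF ¬b: least fixpoint, start Z0 = {t0, t1, t2, t4, t6}, add states with every successor in Z. Already a fixed point.
Sat(AF ¬b) = {t0, t1, t2, t4, t6}
|Sat(AF ¬b)| = |{t0, t1, t2, t4, t6}| = 5.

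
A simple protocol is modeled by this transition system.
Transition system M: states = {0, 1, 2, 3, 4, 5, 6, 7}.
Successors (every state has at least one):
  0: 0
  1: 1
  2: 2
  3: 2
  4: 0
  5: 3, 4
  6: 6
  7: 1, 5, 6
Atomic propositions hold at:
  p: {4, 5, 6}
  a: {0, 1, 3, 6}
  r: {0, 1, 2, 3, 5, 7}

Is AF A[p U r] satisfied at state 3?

A[p U r]: least fixpoint, start Z0 = Sat(r) = {0, 1, 2, 3, 5, 7}, add states in Sat(p) with every successor in Z. Z1 = {0, 1, 2, 3, 4, 5, 7}; fixed.
Sat(A[p U r]) = {0, 1, 2, 3, 4, 5, 7}
AF A[p U r]: least fixpoint, start Z0 = {0, 1, 2, 3, 4, 5, 7}, add states with every successor in Z. Already a fixed point.
Sat(AF A[p U r]) = {0, 1, 2, 3, 4, 5, 7}
3 ∈ Sat(AF A[p U r]) = {0, 1, 2, 3, 4, 5, 7}, so the formula holds at 3.

Yes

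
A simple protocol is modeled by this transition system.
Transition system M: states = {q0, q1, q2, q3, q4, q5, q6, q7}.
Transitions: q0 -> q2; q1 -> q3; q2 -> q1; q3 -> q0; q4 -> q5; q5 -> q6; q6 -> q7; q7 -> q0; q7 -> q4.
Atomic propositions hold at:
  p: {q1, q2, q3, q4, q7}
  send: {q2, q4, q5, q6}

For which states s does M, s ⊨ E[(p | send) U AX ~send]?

Sat(p | send) = {q1, q2, q3, q4, q5, q6, q7}
Sat(~send) = {q0, q1, q3, q7}
Sat(AX ~send) = {s : every successor in {q0, q1, q3, q7}} = {q1, q2, q3, q6}
E[(p | send) U AX ~send]: least fixpoint, start Z0 = Sat(AX ~send) = {q1, q2, q3, q6}, add states in Sat(p | send) with some successor in Z. Z1 = {q1, q2, q3, q5, q6}; Z2 = {q1, q2, q3, q4, q5, q6}; Z3 = {q1, q2, q3, q4, q5, q6, q7}; fixed.
Sat(E[(p | send) U AX ~send]) = {q1, q2, q3, q4, q5, q6, q7}

{q1, q2, q3, q4, q5, q6, q7}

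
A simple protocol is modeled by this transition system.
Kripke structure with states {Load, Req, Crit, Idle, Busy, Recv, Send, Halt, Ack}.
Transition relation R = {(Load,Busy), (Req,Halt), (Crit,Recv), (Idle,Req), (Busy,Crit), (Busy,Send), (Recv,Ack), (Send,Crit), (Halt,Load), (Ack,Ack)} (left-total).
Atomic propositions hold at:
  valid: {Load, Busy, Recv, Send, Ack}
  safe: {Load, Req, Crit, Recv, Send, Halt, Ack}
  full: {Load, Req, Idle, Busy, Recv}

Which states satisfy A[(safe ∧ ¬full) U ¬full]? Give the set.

Sat(¬full) = {Crit, Send, Halt, Ack}
Sat(safe ∧ ¬full) = {Crit, Send, Halt, Ack}
A[(safe ∧ ¬full) U ¬full]: least fixpoint, start Z0 = Sat(¬full) = {Crit, Send, Halt, Ack}, add states in Sat(safe ∧ ¬full) with every successor in Z. Already a fixed point.
Sat(A[(safe ∧ ¬full) U ¬full]) = {Crit, Send, Halt, Ack}

{Crit, Send, Halt, Ack}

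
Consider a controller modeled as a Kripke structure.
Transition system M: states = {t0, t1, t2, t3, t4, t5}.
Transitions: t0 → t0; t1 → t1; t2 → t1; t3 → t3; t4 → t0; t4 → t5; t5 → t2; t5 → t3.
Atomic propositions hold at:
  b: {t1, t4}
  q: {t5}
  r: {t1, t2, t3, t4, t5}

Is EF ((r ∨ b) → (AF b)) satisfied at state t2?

Sat(r ∨ b) = {t1, t2, t3, t4, t5}
AF b: least fixpoint, start Z0 = {t1, t4}, add states with every successor in Z. Z1 = {t1, t2, t4}; fixed.
Sat(AF b) = {t1, t2, t4}
Sat((r ∨ b) → (AF b)) = {t0, t1, t2, t4}
EF ((r ∨ b) → (AF b)): least fixpoint, start Z0 = {t0, t1, t2, t4}, add states with some successor in Z. Z1 = {t0, t1, t2, t4, t5}; fixed.
Sat(EF ((r ∨ b) → (AF b))) = {t0, t1, t2, t4, t5}
t2 ∈ Sat(EF ((r ∨ b) → (AF b))) = {t0, t1, t2, t4, t5}, so the formula holds at t2.

Yes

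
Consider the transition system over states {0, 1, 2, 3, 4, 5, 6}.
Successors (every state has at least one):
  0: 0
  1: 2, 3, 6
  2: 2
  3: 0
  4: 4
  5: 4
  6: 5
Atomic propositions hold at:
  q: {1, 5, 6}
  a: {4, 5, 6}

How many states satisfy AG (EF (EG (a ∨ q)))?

3

Sat(a ∨ q) = {1, 4, 5, 6}
EG (a ∨ q): greatest fixpoint, start Z0 = {1, 4, 5, 6}, keep only states in Sat with some successor in Z. Already a fixed point.
Sat(EG (a ∨ q)) = {1, 4, 5, 6}
EF (EG (a ∨ q)): least fixpoint, start Z0 = {1, 4, 5, 6}, add states with some successor in Z. Already a fixed point.
Sat(EF (EG (a ∨ q))) = {1, 4, 5, 6}
AG (EF (EG (a ∨ q))): greatest fixpoint, start Z0 = {1, 4, 5, 6}, keep only states in Sat with every successor in Z. Z1 = {4, 5, 6}; fixed.
Sat(AG (EF (EG (a ∨ q)))) = {4, 5, 6}
|Sat(AG (EF (EG (a ∨ q))))| = |{4, 5, 6}| = 3.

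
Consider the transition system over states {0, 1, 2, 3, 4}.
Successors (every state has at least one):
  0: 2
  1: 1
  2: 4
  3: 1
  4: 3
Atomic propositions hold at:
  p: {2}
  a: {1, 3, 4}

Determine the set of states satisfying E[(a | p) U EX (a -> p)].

Sat(a | p) = {1, 2, 3, 4}
Sat(a -> p) = {0, 2}
Sat(EX (a -> p)) = {s : some successor in {0, 2}} = {0}
E[(a | p) U EX (a -> p)]: least fixpoint, start Z0 = Sat(EX (a -> p)) = {0}, add states in Sat(a | p) with some successor in Z. Already a fixed point.
Sat(E[(a | p) U EX (a -> p)]) = {0}

{0}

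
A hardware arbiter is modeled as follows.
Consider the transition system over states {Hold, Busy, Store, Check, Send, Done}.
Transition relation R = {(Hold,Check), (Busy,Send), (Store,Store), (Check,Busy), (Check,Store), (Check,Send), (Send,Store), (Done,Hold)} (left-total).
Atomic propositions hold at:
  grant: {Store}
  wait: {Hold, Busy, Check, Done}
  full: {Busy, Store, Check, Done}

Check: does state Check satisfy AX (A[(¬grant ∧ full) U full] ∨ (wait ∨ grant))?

Sat(¬grant) = {Hold, Busy, Check, Send, Done}
Sat(¬grant ∧ full) = {Busy, Check, Done}
A[(¬grant ∧ full) U full]: least fixpoint, start Z0 = Sat(full) = {Busy, Store, Check, Done}, add states in Sat(¬grant ∧ full) with every successor in Z. Already a fixed point.
Sat(A[(¬grant ∧ full) U full]) = {Busy, Store, Check, Done}
Sat(wait ∨ grant) = {Hold, Busy, Store, Check, Done}
Sat(A[(¬grant ∧ full) U full] ∨ (wait ∨ grant)) = {Hold, Busy, Store, Check, Done}
Sat(AX (A[(¬grant ∧ full) U full] ∨ (wait ∨ grant))) = {s : every successor in {Hold, Busy, Store, Check, Done}} = {Hold, Store, Send, Done}
Check ∉ Sat(AX (A[(¬grant ∧ full) U full] ∨ (wait ∨ grant))) = {Hold, Store, Send, Done}, so the formula does not hold at Check.

No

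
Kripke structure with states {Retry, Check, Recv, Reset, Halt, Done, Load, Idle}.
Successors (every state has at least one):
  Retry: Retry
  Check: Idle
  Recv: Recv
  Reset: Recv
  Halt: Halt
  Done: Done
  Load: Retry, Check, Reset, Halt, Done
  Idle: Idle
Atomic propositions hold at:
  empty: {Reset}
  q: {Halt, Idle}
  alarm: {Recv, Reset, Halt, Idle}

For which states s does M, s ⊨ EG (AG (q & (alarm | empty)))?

Sat(alarm | empty) = {Recv, Reset, Halt, Idle}
Sat(q & (alarm | empty)) = {Halt, Idle}
AG (q & (alarm | empty)): greatest fixpoint, start Z0 = {Halt, Idle}, keep only states in Sat with every successor in Z. Already a fixed point.
Sat(AG (q & (alarm | empty))) = {Halt, Idle}
EG (AG (q & (alarm | empty))): greatest fixpoint, start Z0 = {Halt, Idle}, keep only states in Sat with some successor in Z. Already a fixed point.
Sat(EG (AG (q & (alarm | empty)))) = {Halt, Idle}

{Halt, Idle}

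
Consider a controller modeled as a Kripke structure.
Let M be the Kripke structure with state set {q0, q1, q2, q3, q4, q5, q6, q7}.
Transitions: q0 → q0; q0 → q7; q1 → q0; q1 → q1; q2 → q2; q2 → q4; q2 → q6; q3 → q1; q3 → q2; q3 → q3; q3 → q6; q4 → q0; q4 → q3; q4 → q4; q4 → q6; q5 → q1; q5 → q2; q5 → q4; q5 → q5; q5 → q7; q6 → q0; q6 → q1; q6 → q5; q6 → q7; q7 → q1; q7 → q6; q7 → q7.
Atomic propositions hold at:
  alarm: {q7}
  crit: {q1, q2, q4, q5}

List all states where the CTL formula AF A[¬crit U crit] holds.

Sat(¬crit) = {q0, q3, q6, q7}
A[¬crit U crit]: least fixpoint, start Z0 = Sat(crit) = {q1, q2, q4, q5}, add states in Sat(¬crit) with every successor in Z. Already a fixed point.
Sat(A[¬crit U crit]) = {q1, q2, q4, q5}
AF A[¬crit U crit]: least fixpoint, start Z0 = {q1, q2, q4, q5}, add states with every successor in Z. Already a fixed point.
Sat(AF A[¬crit U crit]) = {q1, q2, q4, q5}

{q1, q2, q4, q5}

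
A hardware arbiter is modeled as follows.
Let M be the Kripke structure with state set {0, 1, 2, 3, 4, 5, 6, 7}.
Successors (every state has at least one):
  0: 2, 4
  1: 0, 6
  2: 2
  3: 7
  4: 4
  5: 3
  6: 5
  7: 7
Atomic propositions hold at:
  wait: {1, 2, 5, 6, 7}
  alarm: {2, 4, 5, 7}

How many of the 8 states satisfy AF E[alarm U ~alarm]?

Sat(~alarm) = {0, 1, 3, 6}
E[alarm U ~alarm]: least fixpoint, start Z0 = Sat(~alarm) = {0, 1, 3, 6}, add states in Sat(alarm) with some successor in Z. Z1 = {0, 1, 3, 5, 6}; fixed.
Sat(E[alarm U ~alarm]) = {0, 1, 3, 5, 6}
AF E[alarm U ~alarm]: least fixpoint, start Z0 = {0, 1, 3, 5, 6}, add states with every successor in Z. Already a fixed point.
Sat(AF E[alarm U ~alarm]) = {0, 1, 3, 5, 6}
|Sat(AF E[alarm U ~alarm])| = |{0, 1, 3, 5, 6}| = 5.

5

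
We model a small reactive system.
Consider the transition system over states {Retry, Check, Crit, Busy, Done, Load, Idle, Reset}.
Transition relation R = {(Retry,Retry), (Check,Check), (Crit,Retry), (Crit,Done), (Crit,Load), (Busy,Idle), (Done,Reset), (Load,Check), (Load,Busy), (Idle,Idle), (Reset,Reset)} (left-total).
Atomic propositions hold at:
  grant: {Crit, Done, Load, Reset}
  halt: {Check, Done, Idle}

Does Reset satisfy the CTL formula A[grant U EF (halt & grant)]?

No

Sat(halt & grant) = {Done}
EF (halt & grant): least fixpoint, start Z0 = {Done}, add states with some successor in Z. Z1 = {Crit, Done}; fixed.
Sat(EF (halt & grant)) = {Crit, Done}
A[grant U EF (halt & grant)]: least fixpoint, start Z0 = Sat(EF (halt & grant)) = {Crit, Done}, add states in Sat(grant) with every successor in Z. Already a fixed point.
Sat(A[grant U EF (halt & grant)]) = {Crit, Done}
Reset ∉ Sat(A[grant U EF (halt & grant)]) = {Crit, Done}, so the formula does not hold at Reset.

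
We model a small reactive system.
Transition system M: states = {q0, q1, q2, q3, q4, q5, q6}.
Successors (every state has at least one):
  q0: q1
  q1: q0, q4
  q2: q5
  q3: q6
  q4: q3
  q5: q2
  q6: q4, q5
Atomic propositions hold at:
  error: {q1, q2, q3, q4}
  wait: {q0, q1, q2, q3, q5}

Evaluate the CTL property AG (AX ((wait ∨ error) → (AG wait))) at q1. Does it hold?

No

Sat(wait ∨ error) = {q0, q1, q2, q3, q4, q5}
AG wait: greatest fixpoint, start Z0 = {q0, q1, q2, q3, q5}, keep only states in Sat with every successor in Z. Z1 = {q0, q2, q5}; Z2 = {q2, q5}; fixed.
Sat(AG wait) = {q2, q5}
Sat((wait ∨ error) → (AG wait)) = {q2, q5, q6}
Sat(AX ((wait ∨ error) → (AG wait))) = {s : every successor in {q2, q5, q6}} = {q2, q3, q5}
AG (AX ((wait ∨ error) → (AG wait))): greatest fixpoint, start Z0 = {q2, q3, q5}, keep only states in Sat with every successor in Z. Z1 = {q2, q5}; fixed.
Sat(AG (AX ((wait ∨ error) → (AG wait)))) = {q2, q5}
q1 ∉ Sat(AG (AX ((wait ∨ error) → (AG wait)))) = {q2, q5}, so the formula does not hold at q1.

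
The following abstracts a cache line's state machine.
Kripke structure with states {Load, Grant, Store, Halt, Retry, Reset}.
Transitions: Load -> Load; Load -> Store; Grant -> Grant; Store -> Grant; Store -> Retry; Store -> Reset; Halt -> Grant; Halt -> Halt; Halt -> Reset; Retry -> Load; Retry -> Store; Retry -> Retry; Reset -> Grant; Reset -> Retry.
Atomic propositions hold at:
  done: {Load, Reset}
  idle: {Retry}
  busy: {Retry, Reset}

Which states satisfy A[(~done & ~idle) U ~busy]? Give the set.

{Load, Grant, Store, Halt}

Sat(~done) = {Grant, Store, Halt, Retry}
Sat(~idle) = {Load, Grant, Store, Halt, Reset}
Sat(~done & ~idle) = {Grant, Store, Halt}
Sat(~busy) = {Load, Grant, Store, Halt}
A[(~done & ~idle) U ~busy]: least fixpoint, start Z0 = Sat(~busy) = {Load, Grant, Store, Halt}, add states in Sat(~done & ~idle) with every successor in Z. Already a fixed point.
Sat(A[(~done & ~idle) U ~busy]) = {Load, Grant, Store, Halt}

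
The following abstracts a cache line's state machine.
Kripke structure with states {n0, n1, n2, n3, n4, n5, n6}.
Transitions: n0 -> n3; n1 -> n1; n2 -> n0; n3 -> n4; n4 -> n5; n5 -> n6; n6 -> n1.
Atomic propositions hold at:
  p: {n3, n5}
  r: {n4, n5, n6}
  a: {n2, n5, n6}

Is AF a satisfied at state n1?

No

AF a: least fixpoint, start Z0 = {n2, n5, n6}, add states with every successor in Z. Z1 = {n2, n4, n5, n6}; Z2 = {n2, n3, n4, n5, n6}; Z3 = {n0, n2, n3, n4, n5, n6}; fixed.
Sat(AF a) = {n0, n2, n3, n4, n5, n6}
n1 ∉ Sat(AF a) = {n0, n2, n3, n4, n5, n6}, so the formula does not hold at n1.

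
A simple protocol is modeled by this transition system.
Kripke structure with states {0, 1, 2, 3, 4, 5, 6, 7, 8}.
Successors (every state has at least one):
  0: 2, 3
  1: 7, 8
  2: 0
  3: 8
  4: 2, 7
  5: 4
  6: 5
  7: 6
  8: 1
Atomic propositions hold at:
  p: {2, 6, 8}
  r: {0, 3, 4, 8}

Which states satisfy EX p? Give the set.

{0, 1, 3, 4, 7}

Sat(EX p) = {s : some successor in {2, 6, 8}} = {0, 1, 3, 4, 7}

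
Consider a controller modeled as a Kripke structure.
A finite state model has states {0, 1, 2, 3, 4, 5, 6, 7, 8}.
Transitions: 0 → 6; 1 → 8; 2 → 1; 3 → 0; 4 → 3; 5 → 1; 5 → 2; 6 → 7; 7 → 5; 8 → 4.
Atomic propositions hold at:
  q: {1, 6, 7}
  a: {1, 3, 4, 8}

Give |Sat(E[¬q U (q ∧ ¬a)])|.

6

Sat(¬q) = {0, 2, 3, 4, 5, 8}
Sat(¬a) = {0, 2, 5, 6, 7}
Sat(q ∧ ¬a) = {6, 7}
E[¬q U (q ∧ ¬a)]: least fixpoint, start Z0 = Sat((q ∧ ¬a)) = {6, 7}, add states in Sat(¬q) with some successor in Z. Z1 = {0, 6, 7}; Z2 = {0, 3, 6, 7}; Z3 = {0, 3, 4, 6, 7}; Z4 = {0, 3, 4, 6, 7, 8}; fixed.
Sat(E[¬q U (q ∧ ¬a)]) = {0, 3, 4, 6, 7, 8}
|Sat(E[¬q U (q ∧ ¬a)])| = |{0, 3, 4, 6, 7, 8}| = 6.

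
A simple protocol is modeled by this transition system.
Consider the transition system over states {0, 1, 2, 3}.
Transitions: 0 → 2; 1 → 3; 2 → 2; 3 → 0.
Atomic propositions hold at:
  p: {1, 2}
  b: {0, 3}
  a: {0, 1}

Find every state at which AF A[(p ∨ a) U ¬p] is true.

{0, 1, 3}

Sat(p ∨ a) = {0, 1, 2}
Sat(¬p) = {0, 3}
A[(p ∨ a) U ¬p]: least fixpoint, start Z0 = Sat(¬p) = {0, 3}, add states in Sat(p ∨ a) with every successor in Z. Z1 = {0, 1, 3}; fixed.
Sat(A[(p ∨ a) U ¬p]) = {0, 1, 3}
AF A[(p ∨ a) U ¬p]: least fixpoint, start Z0 = {0, 1, 3}, add states with every successor in Z. Already a fixed point.
Sat(AF A[(p ∨ a) U ¬p]) = {0, 1, 3}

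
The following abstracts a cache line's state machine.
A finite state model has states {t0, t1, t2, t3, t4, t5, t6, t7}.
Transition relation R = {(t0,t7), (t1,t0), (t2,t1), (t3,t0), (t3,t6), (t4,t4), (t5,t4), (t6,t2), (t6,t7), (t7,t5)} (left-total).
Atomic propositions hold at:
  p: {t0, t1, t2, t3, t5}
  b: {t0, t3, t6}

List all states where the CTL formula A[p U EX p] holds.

Sat(EX p) = {s : some successor in {t0, t1, t2, t3, t5}} = {t1, t2, t3, t6, t7}
A[p U EX p]: least fixpoint, start Z0 = Sat(EX p) = {t1, t2, t3, t6, t7}, add states in Sat(p) with every successor in Z. Z1 = {t0, t1, t2, t3, t6, t7}; fixed.
Sat(A[p U EX p]) = {t0, t1, t2, t3, t6, t7}

{t0, t1, t2, t3, t6, t7}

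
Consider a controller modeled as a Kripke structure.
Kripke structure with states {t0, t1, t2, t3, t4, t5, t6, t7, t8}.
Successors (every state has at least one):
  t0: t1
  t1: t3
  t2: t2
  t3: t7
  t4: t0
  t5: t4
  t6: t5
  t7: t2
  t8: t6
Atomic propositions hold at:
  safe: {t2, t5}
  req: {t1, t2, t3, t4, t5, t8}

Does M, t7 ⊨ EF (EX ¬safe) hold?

Sat(¬safe) = {t0, t1, t3, t4, t6, t7, t8}
Sat(EX ¬safe) = {s : some successor in {t0, t1, t3, t4, t6, t7, t8}} = {t0, t1, t3, t4, t5, t8}
EF (EX ¬safe): least fixpoint, start Z0 = {t0, t1, t3, t4, t5, t8}, add states with some successor in Z. Z1 = {t0, t1, t3, t4, t5, t6, t8}; fixed.
Sat(EF (EX ¬safe)) = {t0, t1, t3, t4, t5, t6, t8}
t7 ∉ Sat(EF (EX ¬safe)) = {t0, t1, t3, t4, t5, t6, t8}, so the formula does not hold at t7.

No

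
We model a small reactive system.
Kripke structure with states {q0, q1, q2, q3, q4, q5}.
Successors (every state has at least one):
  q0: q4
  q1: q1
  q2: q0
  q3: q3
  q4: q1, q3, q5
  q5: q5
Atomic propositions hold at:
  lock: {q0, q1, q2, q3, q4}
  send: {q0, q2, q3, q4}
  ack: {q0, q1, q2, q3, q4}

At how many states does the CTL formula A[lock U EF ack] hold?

5

EF ack: least fixpoint, start Z0 = {q0, q1, q2, q3, q4}, add states with some successor in Z. Already a fixed point.
Sat(EF ack) = {q0, q1, q2, q3, q4}
A[lock U EF ack]: least fixpoint, start Z0 = Sat(EF ack) = {q0, q1, q2, q3, q4}, add states in Sat(lock) with every successor in Z. Already a fixed point.
Sat(A[lock U EF ack]) = {q0, q1, q2, q3, q4}
|Sat(A[lock U EF ack])| = |{q0, q1, q2, q3, q4}| = 5.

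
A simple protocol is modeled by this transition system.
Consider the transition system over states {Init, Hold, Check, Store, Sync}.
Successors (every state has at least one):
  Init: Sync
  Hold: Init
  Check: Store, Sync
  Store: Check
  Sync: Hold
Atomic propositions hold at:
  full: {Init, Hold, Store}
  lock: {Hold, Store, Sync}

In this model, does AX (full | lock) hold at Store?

No

Sat(full | lock) = {Init, Hold, Store, Sync}
Sat(AX (full | lock)) = {s : every successor in {Init, Hold, Store, Sync}} = {Init, Hold, Check, Sync}
Store ∉ Sat(AX (full | lock)) = {Init, Hold, Check, Sync}, so the formula does not hold at Store.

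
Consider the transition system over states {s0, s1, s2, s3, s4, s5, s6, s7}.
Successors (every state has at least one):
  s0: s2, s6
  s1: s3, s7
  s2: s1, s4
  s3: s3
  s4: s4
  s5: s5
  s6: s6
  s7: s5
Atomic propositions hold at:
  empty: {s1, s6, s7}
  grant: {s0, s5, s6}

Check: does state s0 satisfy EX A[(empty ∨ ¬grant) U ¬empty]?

Yes

Sat(¬grant) = {s1, s2, s3, s4, s7}
Sat(empty ∨ ¬grant) = {s1, s2, s3, s4, s6, s7}
Sat(¬empty) = {s0, s2, s3, s4, s5}
A[(empty ∨ ¬grant) U ¬empty]: least fixpoint, start Z0 = Sat(¬empty) = {s0, s2, s3, s4, s5}, add states in Sat(empty ∨ ¬grant) with every successor in Z. Z1 = {s0, s2, s3, s4, s5, s7}; Z2 = {s0, s1, s2, s3, s4, s5, s7}; fixed.
Sat(A[(empty ∨ ¬grant) U ¬empty]) = {s0, s1, s2, s3, s4, s5, s7}
Sat(EX A[(empty ∨ ¬grant) U ¬empty]) = {s : some successor in {s0, s1, s2, s3, s4, s5, s7}} = {s0, s1, s2, s3, s4, s5, s7}
s0 ∈ Sat(EX A[(empty ∨ ¬grant) U ¬empty]) = {s0, s1, s2, s3, s4, s5, s7}, so the formula holds at s0.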